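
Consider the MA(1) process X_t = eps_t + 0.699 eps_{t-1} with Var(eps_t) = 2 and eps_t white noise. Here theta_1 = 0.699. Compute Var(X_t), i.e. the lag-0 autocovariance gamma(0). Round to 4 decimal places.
\gamma(0) = 2.9772

For an MA(q) process X_t = eps_t + sum_i theta_i eps_{t-i} with
Var(eps_t) = sigma^2, the variance is
  gamma(0) = sigma^2 * (1 + sum_i theta_i^2).
  sum_i theta_i^2 = (0.699)^2 = 0.488601.
  gamma(0) = 2 * (1 + 0.488601) = 2 * 1.488601 = 2.977202, which rounds to 2.9772.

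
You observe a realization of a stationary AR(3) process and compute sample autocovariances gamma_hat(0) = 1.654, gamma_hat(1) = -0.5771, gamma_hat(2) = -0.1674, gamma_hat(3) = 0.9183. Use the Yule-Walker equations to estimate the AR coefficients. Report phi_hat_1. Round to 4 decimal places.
\hat\phi_{1} = -0.3070

The Yule-Walker equations for an AR(p) process read, in matrix form,
  Gamma_p phi = r_p,   with   (Gamma_p)_{ij} = gamma(|i - j|),
                       (r_p)_i = gamma(i),   i,j = 1..p.
Substitute the sample gammas (Toeplitz matrix and right-hand side of size 3):
  Gamma_p = [[1.654, -0.5771, -0.1674], [-0.5771, 1.654, -0.5771], [-0.1674, -0.5771, 1.654]]
  r_p     = [-0.5771, -0.1674, 0.9183]
Written out (R1..R3):
  (R1) 1.654 phi_1 - 0.5771 phi_2 - 0.1674 phi_3 = -0.5771
  (R2) -0.5771 phi_1 + 1.654 phi_2 - 0.5771 phi_3 = -0.1674
  (R3) -0.1674 phi_1 - 0.5771 phi_2 + 1.654 phi_3 = 0.9183
Gaussian elimination:
  R2 <- R2 - (-0.5771/1.654) R1 = R2 - (-0.348912) R1:  1.452643 phi_2 - 0.635508 phi_3 = -0.368757
  R3 <- R3 - (-0.1674/1.654) R1 = R3 - (-0.101209) R1:  -0.635508 phi_2 + 1.637058 phi_3 = 0.859892
  R3 <- R3 - (-0.635508/1.452643) R2 = R3 - (-0.437484) R2:  1.359033 phi_3 = 0.698567
Back-substitution:
  phi_hat_3 = 0.698567 / 1.359033 = 0.514018
  phi_hat_2 = (-0.368757 - (-0.635508)(0.514018)) / 1.452643 = -0.028978
  phi_hat_1 = (-0.5771 - (-0.5771)(-0.028978) - (-0.1674)(0.514018)) / 1.654 = -0.306999
So phi_hat = [-0.3070, -0.0290, 0.5140].
Therefore phi_hat_1 = -0.3070.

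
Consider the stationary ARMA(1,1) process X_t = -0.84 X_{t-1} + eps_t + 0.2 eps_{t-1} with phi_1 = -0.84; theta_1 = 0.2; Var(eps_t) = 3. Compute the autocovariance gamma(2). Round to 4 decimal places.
\gamma(2) = 4.5579

Multiply the model equation by X_{t-k} and take expectations. With theta_0 = psi_0 = 1 and psi_j the MA(infinity) weights, this gives
  gamma(k) - sum_i phi_i gamma(k-i) = c_k,
  c_k = sigma^2 * sum_{j=k..q} theta_j psi_{j-k}   (c_k = 0 for k > q),
using gamma(-m) = gamma(m).
psi-weights needed (psi_j = theta_j + sum_i phi_i psi_{j-i}):
  psi_1 = theta_1 + phi_1 = 0.2 + (-0.84) = -0.64
Right-hand sides:
  c_0 = sigma^2 (1 + theta_1 psi_1) = 3 * (1 + (0.2)(-0.64)) = 3 * 0.872 = 2.616
  c_1 = sigma^2 theta_1 = 3 * (0.2) = 0.6
  c_2 = 0
Equations for k = 0 and k = 1 (AR order 1):
  gamma(0) = phi_1 gamma(1) + c_0
  gamma(1) = phi_1 gamma(0) + c_1
Substituting the second into the first: gamma(0) (1 - phi_1^2) = c_0 + phi_1 c_1, so
  gamma(0) = (c_0 + phi_1 c_1) / (1 - phi_1^2) = (2.616 + (-0.84)(0.6)) / (1 - (-0.84)^2) = 2.112 / 0.2944 = 7.173913.
  gamma(1) = phi_1 gamma(0) + c_1 = (-0.84)(7.173913) + (0.6) = -5.426087.
For k = 2 (> q): gamma(2) = phi_1 gamma(1) = (-0.84)(-5.426087) = 4.557913.
Therefore gamma(2) = 4.5579 (to 4 decimal places).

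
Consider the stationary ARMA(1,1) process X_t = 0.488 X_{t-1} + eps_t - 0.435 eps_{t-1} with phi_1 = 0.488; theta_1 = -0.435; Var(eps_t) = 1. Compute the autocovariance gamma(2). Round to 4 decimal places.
\gamma(2) = 0.0267

Multiply the model equation by X_{t-k} and take expectations. With theta_0 = psi_0 = 1 and psi_j the MA(infinity) weights, this gives
  gamma(k) - sum_i phi_i gamma(k-i) = c_k,
  c_k = sigma^2 * sum_{j=k..q} theta_j psi_{j-k}   (c_k = 0 for k > q),
using gamma(-m) = gamma(m).
psi-weights needed (psi_j = theta_j + sum_i phi_i psi_{j-i}):
  psi_1 = theta_1 + phi_1 = -0.435 + (0.488) = 0.053
Right-hand sides:
  c_0 = sigma^2 (1 + theta_1 psi_1) = 1 * (1 + (-0.435)(0.053)) = 1 * 0.976945 = 0.976945
  c_1 = sigma^2 theta_1 = 1 * (-0.435) = -0.435
  c_2 = 0
Equations for k = 0 and k = 1 (AR order 1):
  gamma(0) = phi_1 gamma(1) + c_0
  gamma(1) = phi_1 gamma(0) + c_1
Substituting the second into the first: gamma(0) (1 - phi_1^2) = c_0 + phi_1 c_1, so
  gamma(0) = (c_0 + phi_1 c_1) / (1 - phi_1^2) = (0.976945 + (0.488)(-0.435)) / (1 - (0.488)^2) = 0.764665 / 0.761856 = 1.003687.
  gamma(1) = phi_1 gamma(0) + c_1 = (0.488)(1.003687) + (-0.435) = 0.054799.
For k = 2 (> q): gamma(2) = phi_1 gamma(1) = (0.488)(0.054799) = 0.026742.
Therefore gamma(2) = 0.0267 (to 4 decimal places).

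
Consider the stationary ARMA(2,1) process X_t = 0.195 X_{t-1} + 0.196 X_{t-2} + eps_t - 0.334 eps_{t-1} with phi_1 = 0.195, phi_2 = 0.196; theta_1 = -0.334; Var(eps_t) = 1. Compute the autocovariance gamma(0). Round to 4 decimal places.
\gamma(0) = 1.0492

Multiply the model equation by X_{t-k} and take expectations. With theta_0 = psi_0 = 1 and psi_j the MA(infinity) weights, this gives
  gamma(k) - sum_i phi_i gamma(k-i) = c_k,
  c_k = sigma^2 * sum_{j=k..q} theta_j psi_{j-k}   (c_k = 0 for k > q),
using gamma(-m) = gamma(m).
psi-weights needed (psi_j = theta_j + sum_i phi_i psi_{j-i}):
  psi_1 = theta_1 + phi_1 = -0.334 + (0.195) = -0.139
Right-hand sides:
  c_0 = sigma^2 (1 + theta_1 psi_1) = 1 * (1 + (-0.334)(-0.139)) = 1 * 1.046426 = 1.046426
  c_1 = sigma^2 theta_1 = 1 * (-0.334) = -0.334
  c_2 = 0
Equations for k = 0, 1, 2 (AR order 2, c_2 = 0):
  (E0) gamma(0) = phi_1 gamma(1) + phi_2 gamma(2) + c_0
  (E1) gamma(1) = phi_1 gamma(0) + phi_2 gamma(1) + c_1
  (E2) gamma(2) = phi_1 gamma(1) + phi_2 gamma(0)
From (E1): gamma(1) = A gamma(0) + B with
  A = phi_1 / (1 - phi_2) = 0.195 / 0.804 = 0.242537,   B = c_1 / (1 - phi_2) = -0.334 / 0.804 = -0.415423.
Insert (E2) into (E0): gamma(0) (1 - phi_2^2) = phi_1 (1 + phi_2) gamma(1) + c_0.
  phi_1 (1 + phi_2) = (0.195)(1.196) = 0.23322,   1 - phi_2^2 = 0.961584.
Replace gamma(1) by A gamma(0) + B and collect gamma(0):
  gamma(0) [0.961584 - (0.23322)(0.242537)] = (0.23322)(-0.415423) + 1.046426
  gamma(0) * 0.905019 = 0.949541
  gamma(0) = 0.949541 / 0.905019 = 1.049194.
Therefore gamma(0) = 1.0492 (to 4 decimal places).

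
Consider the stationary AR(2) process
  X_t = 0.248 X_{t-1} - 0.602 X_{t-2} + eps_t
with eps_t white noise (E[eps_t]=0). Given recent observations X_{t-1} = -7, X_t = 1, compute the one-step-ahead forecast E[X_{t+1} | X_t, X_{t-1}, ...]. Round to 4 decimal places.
E[X_{t+1} \mid \mathcal F_t] = 4.4620

For an AR(p) model X_t = c + sum_i phi_i X_{t-i} + eps_t, the
one-step-ahead conditional mean is
  E[X_{t+1} | X_t, ...] = c + sum_i phi_i X_{t+1-i}.
Substitute known values:
  E[X_{t+1} | ...] = (0.248) * (1) + (-0.602) * (-7)
                   = 4.4620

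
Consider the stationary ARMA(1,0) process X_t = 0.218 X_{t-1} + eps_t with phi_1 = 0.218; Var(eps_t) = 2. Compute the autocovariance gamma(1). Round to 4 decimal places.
\gamma(1) = 0.4578

Multiply the model equation by X_{t-k} and take expectations. With theta_0 = psi_0 = 1 and psi_j the MA(infinity) weights, this gives
  gamma(k) - sum_i phi_i gamma(k-i) = c_k,
  c_k = sigma^2 * sum_{j=k..q} theta_j psi_{j-k}   (c_k = 0 for k > q),
using gamma(-m) = gamma(m).
Pure AR (q = 0): c_0 = sigma^2 = 2, c_k = 0 for k >= 1.
Equations for k = 0 and k = 1 (AR order 1):
  gamma(0) = phi_1 gamma(1) + c_0
  gamma(1) = phi_1 gamma(0) + c_1
Substituting the second into the first: gamma(0) (1 - phi_1^2) = c_0 + phi_1 c_1, so
  gamma(0) = c_0 / (1 - phi_1^2) = 2 / (1 - (0.218)^2) = 2 / 0.952476 = 2.09979.
  gamma(1) = phi_1 gamma(0) = (0.218)(2.09979) = 0.457754.
Therefore gamma(1) = 0.4578 (to 4 decimal places).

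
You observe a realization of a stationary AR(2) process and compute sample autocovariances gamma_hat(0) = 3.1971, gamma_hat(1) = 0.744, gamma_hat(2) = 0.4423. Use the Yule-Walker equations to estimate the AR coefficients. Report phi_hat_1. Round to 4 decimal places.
\hat\phi_{1} = 0.2120

The Yule-Walker equations for an AR(p) process read, in matrix form,
  Gamma_p phi = r_p,   with   (Gamma_p)_{ij} = gamma(|i - j|),
                       (r_p)_i = gamma(i),   i,j = 1..p.
Substitute the sample gammas (Toeplitz matrix and right-hand side of size 2):
  Gamma_p = [[3.1971, 0.744], [0.744, 3.1971]]
  r_p     = [0.744, 0.4423]
Written out:
  3.1971 phi_1 + 0.744 phi_2 = 0.744
  0.744 phi_1 + 3.1971 phi_2 = 0.4423
Solve by Cramer's rule:
  det = gamma(0)^2 - gamma(1)^2 = (3.1971)^2 - (0.744)^2 = 10.22144841 - 0.553536 = 9.66791241
  phi_hat_1 = [gamma(1) gamma(0) - gamma(1) gamma(2)] / det = [(0.744)(3.1971) - (0.744)(0.4423)] / 9.66791241 = 2.0495712 / 9.66791241 = 0.212
  phi_hat_2 = [gamma(0) gamma(2) - gamma(1)^2] / det = [(3.1971)(0.4423) - (0.744)^2] / 9.66791241 = 0.86054133 / 9.66791241 = 0.089
So phi_hat = [0.2120, 0.0890].
Therefore phi_hat_1 = 0.2120.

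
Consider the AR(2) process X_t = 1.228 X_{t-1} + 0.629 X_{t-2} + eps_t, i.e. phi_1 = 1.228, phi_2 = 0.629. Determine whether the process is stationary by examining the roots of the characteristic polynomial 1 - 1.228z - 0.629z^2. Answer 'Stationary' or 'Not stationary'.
\text{Not stationary}

The AR(p) characteristic polynomial is P(z) = 1 - 1.228z - 0.629z^2.
Stationarity requires all roots to lie outside the unit circle, i.e. |z| > 1 for every root.
Set 1 + (-1.228) z + (-0.629) z^2 = 0, i.e. a z^2 + b z + c = 0 with a = -0.629, b = -1.228, c = 1.
Discriminant D = b^2 - 4ac = (-1.228)^2 - 4*(-0.629)*1 = 1.507984 - (-2.516) = 4.023984.
D >= 0, so the roots are real: z = (-b +/- sqrt(D)) / (2a) = (1.228 +/- 2.005987) / (-1.258).
  z_1 = (1.228 + 2.005987) / (-1.258) = -2.5707,   |z_1| = 2.5707.
  z_2 = (1.228 - 2.005987) / (-1.258) = 0.6184,   |z_2| = 0.6184.
Moduli of all roots: 2.5707, 0.6184.
All moduli strictly greater than 1? No.
Verdict: Not stationary.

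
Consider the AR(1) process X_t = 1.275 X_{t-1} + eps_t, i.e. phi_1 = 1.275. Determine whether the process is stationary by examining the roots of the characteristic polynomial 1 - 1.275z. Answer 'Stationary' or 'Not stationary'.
\text{Not stationary}

The AR(p) characteristic polynomial is P(z) = 1 - 1.275z.
Stationarity requires all roots to lie outside the unit circle, i.e. |z| > 1 for every root.
This is linear in z: 1 + (-1.275) z = 0  =>  z = -1/(-1.275) = 0.784314,  |z| = 0.784314.
Moduli of all roots: 0.7843.
All moduli strictly greater than 1? No.
Verdict: Not stationary.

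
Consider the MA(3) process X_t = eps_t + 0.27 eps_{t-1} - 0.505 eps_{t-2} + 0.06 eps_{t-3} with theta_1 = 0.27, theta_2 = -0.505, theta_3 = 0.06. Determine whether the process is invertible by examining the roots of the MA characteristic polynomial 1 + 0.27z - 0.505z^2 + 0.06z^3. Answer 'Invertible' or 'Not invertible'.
\text{Invertible}

The MA(q) characteristic polynomial is P(z) = 1 + 0.27z - 0.505z^2 + 0.06z^3.
Invertibility requires all roots to lie outside the unit circle, i.e. |z| > 1 for every root.
Degree 3: look for a simple real root z0 first, then factor out (1 - z/z0) and solve the remaining quadratic.
Testing z0 = 2: P(2) = 1 + (0.27)(2) + (-0.505)(2)^2 + (0.06)(2)^3
  = 1 + (0.54) + (-2.02) + (0.48) = 0.  So z_0 = 2 is a root, |z_0| = 2.
Divide out the factor (1 - 0.5 z) = (1 - z/z0) (since 1/z0 = 0.5):
  P(z) = (1 - 0.5 z)(1 + (0.77) z + (-0.12) z^2)
  [check: z-coef 0.77 - (0.5) = 0.27; z^2-coef -0.12 - (0.5)(0.77) = -0.505; z^3-coef -(0.5)(-0.12) = 0.06.]
Remaining roots from the quadratic factor 1 + (0.77) z + (-0.12) z^2:
  Set 1 + (0.77) z + (-0.12) z^2 = 0, i.e. a z^2 + b z + c = 0 with a = -0.12, b = 0.77, c = 1.
  Discriminant D = b^2 - 4ac = (0.77)^2 - 4*(-0.12)*1 = 0.5929 - (-0.48) = 1.0729.
  D >= 0, so the roots are real: z = (-b +/- sqrt(D)) / (2a) = (-0.77 +/- 1.035809) / (-0.24).
    z_1 = (-0.77 + 1.035809) / (-0.24) = -1.1075,   |z_1| = 1.1075.
    z_2 = (-0.77 - 1.035809) / (-0.24) = 7.5242,   |z_2| = 7.5242.
Moduli of all roots: 2.0000, 1.1075, 7.5242.
All moduli strictly greater than 1? Yes.
Verdict: Invertible.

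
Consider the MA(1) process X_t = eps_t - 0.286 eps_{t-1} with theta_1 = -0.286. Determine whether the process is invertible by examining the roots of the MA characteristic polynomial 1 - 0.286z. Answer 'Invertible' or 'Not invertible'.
\text{Invertible}

The MA(q) characteristic polynomial is P(z) = 1 - 0.286z.
Invertibility requires all roots to lie outside the unit circle, i.e. |z| > 1 for every root.
This is linear in z: 1 + (-0.286) z = 0  =>  z = -1/(-0.286) = 3.496503,  |z| = 3.496503.
Moduli of all roots: 3.4965.
All moduli strictly greater than 1? Yes.
Verdict: Invertible.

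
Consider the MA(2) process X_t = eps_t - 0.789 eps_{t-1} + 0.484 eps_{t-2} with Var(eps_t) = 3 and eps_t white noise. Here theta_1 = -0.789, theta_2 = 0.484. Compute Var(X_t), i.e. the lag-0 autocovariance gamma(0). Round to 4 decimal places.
\gamma(0) = 5.5703

For an MA(q) process X_t = eps_t + sum_i theta_i eps_{t-i} with
Var(eps_t) = sigma^2, the variance is
  gamma(0) = sigma^2 * (1 + sum_i theta_i^2).
  sum_i theta_i^2 = (-0.789)^2 + (0.484)^2 = 0.622521 + 0.234256 = 0.856777.
  gamma(0) = 3 * (1 + 0.856777) = 3 * 1.856777 = 5.570331, which rounds to 5.5703.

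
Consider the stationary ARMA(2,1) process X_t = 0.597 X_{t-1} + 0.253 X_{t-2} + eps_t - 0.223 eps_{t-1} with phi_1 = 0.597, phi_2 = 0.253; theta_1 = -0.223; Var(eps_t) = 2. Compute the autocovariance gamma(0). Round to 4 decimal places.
\gamma(0) = 4.1004

Multiply the model equation by X_{t-k} and take expectations. With theta_0 = psi_0 = 1 and psi_j the MA(infinity) weights, this gives
  gamma(k) - sum_i phi_i gamma(k-i) = c_k,
  c_k = sigma^2 * sum_{j=k..q} theta_j psi_{j-k}   (c_k = 0 for k > q),
using gamma(-m) = gamma(m).
psi-weights needed (psi_j = theta_j + sum_i phi_i psi_{j-i}):
  psi_1 = theta_1 + phi_1 = -0.223 + (0.597) = 0.374
Right-hand sides:
  c_0 = sigma^2 (1 + theta_1 psi_1) = 2 * (1 + (-0.223)(0.374)) = 2 * 0.916598 = 1.833196
  c_1 = sigma^2 theta_1 = 2 * (-0.223) = -0.446
  c_2 = 0
Equations for k = 0, 1, 2 (AR order 2, c_2 = 0):
  (E0) gamma(0) = phi_1 gamma(1) + phi_2 gamma(2) + c_0
  (E1) gamma(1) = phi_1 gamma(0) + phi_2 gamma(1) + c_1
  (E2) gamma(2) = phi_1 gamma(1) + phi_2 gamma(0)
From (E1): gamma(1) = A gamma(0) + B with
  A = phi_1 / (1 - phi_2) = 0.597 / 0.747 = 0.799197,   B = c_1 / (1 - phi_2) = -0.446 / 0.747 = -0.597055.
Insert (E2) into (E0): gamma(0) (1 - phi_2^2) = phi_1 (1 + phi_2) gamma(1) + c_0.
  phi_1 (1 + phi_2) = (0.597)(1.253) = 0.748041,   1 - phi_2^2 = 0.935991.
Replace gamma(1) by A gamma(0) + B and collect gamma(0):
  gamma(0) [0.935991 - (0.748041)(0.799197)] = (0.748041)(-0.597055) + 1.833196
  gamma(0) * 0.338159 = 1.386574
  gamma(0) = 1.386574 / 0.338159 = 4.100362.
Therefore gamma(0) = 4.1004 (to 4 decimal places).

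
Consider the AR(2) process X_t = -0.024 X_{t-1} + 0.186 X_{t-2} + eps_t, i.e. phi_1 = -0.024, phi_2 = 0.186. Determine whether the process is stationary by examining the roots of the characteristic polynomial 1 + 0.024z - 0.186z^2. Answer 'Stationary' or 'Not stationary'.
\text{Stationary}

The AR(p) characteristic polynomial is P(z) = 1 + 0.024z - 0.186z^2.
Stationarity requires all roots to lie outside the unit circle, i.e. |z| > 1 for every root.
Set 1 + (0.024) z + (-0.186) z^2 = 0, i.e. a z^2 + b z + c = 0 with a = -0.186, b = 0.024, c = 1.
Discriminant D = b^2 - 4ac = (0.024)^2 - 4*(-0.186)*1 = 0.000576 - (-0.744) = 0.744576.
D >= 0, so the roots are real: z = (-b +/- sqrt(D)) / (2a) = (-0.024 +/- 0.862888) / (-0.372).
  z_1 = (-0.024 + 0.862888) / (-0.372) = -2.2551,   |z_1| = 2.2551.
  z_2 = (-0.024 - 0.862888) / (-0.372) = 2.3841,   |z_2| = 2.3841.
Moduli of all roots: 2.2551, 2.3841.
All moduli strictly greater than 1? Yes.
Verdict: Stationary.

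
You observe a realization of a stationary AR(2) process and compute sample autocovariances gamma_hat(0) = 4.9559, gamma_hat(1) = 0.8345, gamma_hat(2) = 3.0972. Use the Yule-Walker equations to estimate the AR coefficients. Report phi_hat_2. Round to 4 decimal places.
\hat\phi_{2} = 0.6140

The Yule-Walker equations for an AR(p) process read, in matrix form,
  Gamma_p phi = r_p,   with   (Gamma_p)_{ij} = gamma(|i - j|),
                       (r_p)_i = gamma(i),   i,j = 1..p.
Substitute the sample gammas (Toeplitz matrix and right-hand side of size 2):
  Gamma_p = [[4.9559, 0.8345], [0.8345, 4.9559]]
  r_p     = [0.8345, 3.0972]
Written out:
  4.9559 phi_1 + 0.8345 phi_2 = 0.8345
  0.8345 phi_1 + 4.9559 phi_2 = 3.0972
Solve by Cramer's rule:
  det = gamma(0)^2 - gamma(1)^2 = (4.9559)^2 - (0.8345)^2 = 24.56094481 - 0.69639025 = 23.86455456
  phi_hat_1 = [gamma(1) gamma(0) - gamma(1) gamma(2)] / det = [(0.8345)(4.9559) - (0.8345)(3.0972)] / 23.86455456 = 1.55108515 / 23.86455456 = 0.065
  phi_hat_2 = [gamma(0) gamma(2) - gamma(1)^2] / det = [(4.9559)(3.0972) - (0.8345)^2] / 23.86455456 = 14.65302323 / 23.86455456 = 0.614
So phi_hat = [0.0650, 0.6140].
Therefore phi_hat_2 = 0.6140.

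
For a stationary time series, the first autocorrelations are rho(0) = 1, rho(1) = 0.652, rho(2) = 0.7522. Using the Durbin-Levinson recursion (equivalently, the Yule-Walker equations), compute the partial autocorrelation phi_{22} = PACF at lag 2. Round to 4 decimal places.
\phi_{22} = 0.5690

The PACF at lag k is phi_{kk}, the last component of the solution
to the Yule-Walker system G_k phi = r_k where
  (G_k)_{ij} = rho(|i - j|), (r_k)_i = rho(i), i,j = 1..k.
Equivalently, Durbin-Levinson gives phi_{kk} iteratively:
  phi_{11} = rho(1)
  phi_{kk} = [rho(k) - sum_{j=1..k-1} phi_{k-1,j} rho(k-j)]
            / [1 - sum_{j=1..k-1} phi_{k-1,j} rho(j)],
  phi_{k,j} = phi_{k-1,j} - phi_{kk} phi_{k-1,k-j},  j = 1..k-1.
Step k = 1:
  phi_11 = rho(1) = 0.652.
Step k = 2:
  phi_22 = [rho(2) - phi_11 rho(1)] / [1 - phi_11 rho(1)] = [0.7522 - (0.652)(0.652)] / [1 - (0.652)(0.652)]
         = 0.327096 / 0.574896 = 0.569.
Therefore phi_{22} = 0.5690.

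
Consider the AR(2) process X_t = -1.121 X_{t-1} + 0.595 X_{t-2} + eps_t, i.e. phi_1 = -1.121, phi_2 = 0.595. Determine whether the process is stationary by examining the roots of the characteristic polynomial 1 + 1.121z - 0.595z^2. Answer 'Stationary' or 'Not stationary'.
\text{Not stationary}

The AR(p) characteristic polynomial is P(z) = 1 + 1.121z - 0.595z^2.
Stationarity requires all roots to lie outside the unit circle, i.e. |z| > 1 for every root.
Set 1 + (1.121) z + (-0.595) z^2 = 0, i.e. a z^2 + b z + c = 0 with a = -0.595, b = 1.121, c = 1.
Discriminant D = b^2 - 4ac = (1.121)^2 - 4*(-0.595)*1 = 1.256641 - (-2.38) = 3.636641.
D >= 0, so the roots are real: z = (-b +/- sqrt(D)) / (2a) = (-1.121 +/- 1.906998) / (-1.19).
  z_1 = (-1.121 + 1.906998) / (-1.19) = -0.6605,   |z_1| = 0.6605.
  z_2 = (-1.121 - 1.906998) / (-1.19) = 2.5445,   |z_2| = 2.5445.
Moduli of all roots: 0.6605, 2.5445.
All moduli strictly greater than 1? No.
Verdict: Not stationary.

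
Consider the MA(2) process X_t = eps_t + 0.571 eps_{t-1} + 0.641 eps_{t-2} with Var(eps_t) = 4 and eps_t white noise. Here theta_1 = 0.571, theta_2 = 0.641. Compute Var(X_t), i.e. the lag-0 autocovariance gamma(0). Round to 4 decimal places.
\gamma(0) = 6.9477

For an MA(q) process X_t = eps_t + sum_i theta_i eps_{t-i} with
Var(eps_t) = sigma^2, the variance is
  gamma(0) = sigma^2 * (1 + sum_i theta_i^2).
  sum_i theta_i^2 = (0.571)^2 + (0.641)^2 = 0.326041 + 0.410881 = 0.736922.
  gamma(0) = 4 * (1 + 0.736922) = 4 * 1.736922 = 6.947688, which rounds to 6.9477.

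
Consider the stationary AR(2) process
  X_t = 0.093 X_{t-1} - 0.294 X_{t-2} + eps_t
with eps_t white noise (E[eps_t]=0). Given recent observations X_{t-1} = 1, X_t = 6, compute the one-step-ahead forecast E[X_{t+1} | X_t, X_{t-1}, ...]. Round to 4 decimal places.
E[X_{t+1} \mid \mathcal F_t] = 0.2640

For an AR(p) model X_t = c + sum_i phi_i X_{t-i} + eps_t, the
one-step-ahead conditional mean is
  E[X_{t+1} | X_t, ...] = c + sum_i phi_i X_{t+1-i}.
Substitute known values:
  E[X_{t+1} | ...] = (0.093) * (6) + (-0.294) * (1)
                   = 0.2640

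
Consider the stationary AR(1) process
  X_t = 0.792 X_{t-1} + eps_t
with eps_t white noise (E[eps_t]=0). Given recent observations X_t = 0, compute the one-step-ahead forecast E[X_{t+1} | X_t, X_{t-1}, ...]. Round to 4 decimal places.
E[X_{t+1} \mid \mathcal F_t] = 0.0000

For an AR(p) model X_t = c + sum_i phi_i X_{t-i} + eps_t, the
one-step-ahead conditional mean is
  E[X_{t+1} | X_t, ...] = c + sum_i phi_i X_{t+1-i}.
Substitute known values:
  E[X_{t+1} | ...] = (0.792) * (0)
                   = 0.0000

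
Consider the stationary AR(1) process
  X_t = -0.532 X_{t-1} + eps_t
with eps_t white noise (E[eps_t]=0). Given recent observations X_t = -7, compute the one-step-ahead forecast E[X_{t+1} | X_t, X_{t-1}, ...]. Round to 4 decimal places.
E[X_{t+1} \mid \mathcal F_t] = 3.7240

For an AR(p) model X_t = c + sum_i phi_i X_{t-i} + eps_t, the
one-step-ahead conditional mean is
  E[X_{t+1} | X_t, ...] = c + sum_i phi_i X_{t+1-i}.
Substitute known values:
  E[X_{t+1} | ...] = (-0.532) * (-7)
                   = 3.7240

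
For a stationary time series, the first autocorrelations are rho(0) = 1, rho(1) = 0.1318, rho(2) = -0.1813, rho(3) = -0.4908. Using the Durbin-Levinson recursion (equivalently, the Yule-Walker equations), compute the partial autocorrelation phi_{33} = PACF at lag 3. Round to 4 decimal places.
\phi_{33} = -0.4620

The PACF at lag k is phi_{kk}, the last component of the solution
to the Yule-Walker system G_k phi = r_k where
  (G_k)_{ij} = rho(|i - j|), (r_k)_i = rho(i), i,j = 1..k.
Equivalently, Durbin-Levinson gives phi_{kk} iteratively:
  phi_{11} = rho(1)
  phi_{kk} = [rho(k) - sum_{j=1..k-1} phi_{k-1,j} rho(k-j)]
            / [1 - sum_{j=1..k-1} phi_{k-1,j} rho(j)],
  phi_{k,j} = phi_{k-1,j} - phi_{kk} phi_{k-1,k-j},  j = 1..k-1.
Step k = 1:
  phi_11 = rho(1) = 0.1318.
Step k = 2:
  phi_22 = [rho(2) - phi_11 rho(1)] / [1 - phi_11 rho(1)] = [-0.1813 - (0.1318)(0.1318)] / [1 - (0.1318)(0.1318)]
         = -0.19867124 / 0.98262876 = -0.202183.
  Update: phi_21 = phi_11 - phi_22 phi_11 = 0.1318 - (-0.202183)(0.1318) = 0.158448.
Step k = 3:
  phi_33 = [rho(3) - phi_21 rho(2) - phi_22 rho(1)] / [1 - phi_21 rho(1) - phi_22 rho(2)]
    numerator   = -0.4908 - (0.158448)(-0.1813) - (-0.202183)(0.1318) = -0.43542564
    denominator = 1 - (0.158448)(0.1318) - (-0.202183)(-0.1813) = 0.94246073
  phi_33 = -0.43542564 / 0.94246073 = -0.462.
Therefore phi_{33} = -0.4620.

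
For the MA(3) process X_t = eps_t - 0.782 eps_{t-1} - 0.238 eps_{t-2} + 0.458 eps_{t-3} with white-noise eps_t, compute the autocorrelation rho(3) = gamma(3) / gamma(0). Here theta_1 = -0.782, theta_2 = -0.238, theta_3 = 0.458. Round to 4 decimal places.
\rho(3) = 0.2439

For an MA(q) process with theta_0 = 1, the autocovariance is
  gamma(k) = sigma^2 * sum_{i=0..q-k} theta_i * theta_{i+k},
and rho(k) = gamma(k) / gamma(0). Sigma^2 cancels.
  numerator   = (1)*(0.458) = 0.458.
  denominator = (1)^2 + (-0.782)^2 + (-0.238)^2 + (0.458)^2 = 1.877932.
  rho(3) = 0.458 / 1.877932 = 0.2439.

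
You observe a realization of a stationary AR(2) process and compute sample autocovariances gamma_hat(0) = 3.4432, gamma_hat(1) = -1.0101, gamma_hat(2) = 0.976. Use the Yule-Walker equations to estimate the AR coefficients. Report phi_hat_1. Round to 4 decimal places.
\hat\phi_{1} = -0.2300

The Yule-Walker equations for an AR(p) process read, in matrix form,
  Gamma_p phi = r_p,   with   (Gamma_p)_{ij} = gamma(|i - j|),
                       (r_p)_i = gamma(i),   i,j = 1..p.
Substitute the sample gammas (Toeplitz matrix and right-hand side of size 2):
  Gamma_p = [[3.4432, -1.0101], [-1.0101, 3.4432]]
  r_p     = [-1.0101, 0.976]
Written out:
  3.4432 phi_1 - 1.0101 phi_2 = -1.0101
  -1.0101 phi_1 + 3.4432 phi_2 = 0.976
Solve by Cramer's rule:
  det = gamma(0)^2 - gamma(1)^2 = (3.4432)^2 - (-1.0101)^2 = 11.85562624 - 1.02030201 = 10.83532423
  phi_hat_1 = [gamma(1) gamma(0) - gamma(1) gamma(2)] / det = [(-1.0101)(3.4432) - (-1.0101)(0.976)] / 10.83532423 = -2.49211872 / 10.83532423 = -0.23
  phi_hat_2 = [gamma(0) gamma(2) - gamma(1)^2] / det = [(3.4432)(0.976) - (-1.0101)^2] / 10.83532423 = 2.34026119 / 10.83532423 = 0.216
So phi_hat = [-0.2300, 0.2160].
Therefore phi_hat_1 = -0.2300.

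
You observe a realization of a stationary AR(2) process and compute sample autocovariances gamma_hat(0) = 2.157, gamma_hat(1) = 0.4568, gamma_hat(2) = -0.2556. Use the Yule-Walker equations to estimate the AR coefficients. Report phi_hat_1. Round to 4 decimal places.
\hat\phi_{1} = 0.2480

The Yule-Walker equations for an AR(p) process read, in matrix form,
  Gamma_p phi = r_p,   with   (Gamma_p)_{ij} = gamma(|i - j|),
                       (r_p)_i = gamma(i),   i,j = 1..p.
Substitute the sample gammas (Toeplitz matrix and right-hand side of size 2):
  Gamma_p = [[2.157, 0.4568], [0.4568, 2.157]]
  r_p     = [0.4568, -0.2556]
Written out:
  2.157 phi_1 + 0.4568 phi_2 = 0.4568
  0.4568 phi_1 + 2.157 phi_2 = -0.2556
Solve by Cramer's rule:
  det = gamma(0)^2 - gamma(1)^2 = (2.157)^2 - (0.4568)^2 = 4.652649 - 0.20866624 = 4.44398276
  phi_hat_1 = [gamma(1) gamma(0) - gamma(1) gamma(2)] / det = [(0.4568)(2.157) - (0.4568)(-0.2556)] / 4.44398276 = 1.10207568 / 4.44398276 = 0.248
  phi_hat_2 = [gamma(0) gamma(2) - gamma(1)^2] / det = [(2.157)(-0.2556) - (0.4568)^2] / 4.44398276 = -0.75999544 / 4.44398276 = -0.171
So phi_hat = [0.2480, -0.1710].
Therefore phi_hat_1 = 0.2480.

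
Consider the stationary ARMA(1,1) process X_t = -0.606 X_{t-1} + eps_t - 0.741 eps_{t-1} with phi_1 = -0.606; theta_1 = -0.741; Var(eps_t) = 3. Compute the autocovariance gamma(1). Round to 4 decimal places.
\gamma(1) = -9.2540

Multiply the model equation by X_{t-k} and take expectations. With theta_0 = psi_0 = 1 and psi_j the MA(infinity) weights, this gives
  gamma(k) - sum_i phi_i gamma(k-i) = c_k,
  c_k = sigma^2 * sum_{j=k..q} theta_j psi_{j-k}   (c_k = 0 for k > q),
using gamma(-m) = gamma(m).
psi-weights needed (psi_j = theta_j + sum_i phi_i psi_{j-i}):
  psi_1 = theta_1 + phi_1 = -0.741 + (-0.606) = -1.347
Right-hand sides:
  c_0 = sigma^2 (1 + theta_1 psi_1) = 3 * (1 + (-0.741)(-1.347)) = 3 * 1.998127 = 5.994381
  c_1 = sigma^2 theta_1 = 3 * (-0.741) = -2.223
  c_2 = 0
Equations for k = 0 and k = 1 (AR order 1):
  gamma(0) = phi_1 gamma(1) + c_0
  gamma(1) = phi_1 gamma(0) + c_1
Substituting the second into the first: gamma(0) (1 - phi_1^2) = c_0 + phi_1 c_1, so
  gamma(0) = (c_0 + phi_1 c_1) / (1 - phi_1^2) = (5.994381 + (-0.606)(-2.223)) / (1 - (-0.606)^2) = 7.341519 / 0.632764 = 11.602302.
  gamma(1) = phi_1 gamma(0) + c_1 = (-0.606)(11.602302) + (-2.223) = -9.253995.
Therefore gamma(1) = -9.2540 (to 4 decimal places).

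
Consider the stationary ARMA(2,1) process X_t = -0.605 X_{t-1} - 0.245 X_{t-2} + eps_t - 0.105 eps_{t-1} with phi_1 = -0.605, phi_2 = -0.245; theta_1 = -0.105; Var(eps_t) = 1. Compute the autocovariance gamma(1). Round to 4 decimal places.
\gamma(1) = -0.8377

Multiply the model equation by X_{t-k} and take expectations. With theta_0 = psi_0 = 1 and psi_j the MA(infinity) weights, this gives
  gamma(k) - sum_i phi_i gamma(k-i) = c_k,
  c_k = sigma^2 * sum_{j=k..q} theta_j psi_{j-k}   (c_k = 0 for k > q),
using gamma(-m) = gamma(m).
psi-weights needed (psi_j = theta_j + sum_i phi_i psi_{j-i}):
  psi_1 = theta_1 + phi_1 = -0.105 + (-0.605) = -0.71
Right-hand sides:
  c_0 = sigma^2 (1 + theta_1 psi_1) = 1 * (1 + (-0.105)(-0.71)) = 1 * 1.07455 = 1.07455
  c_1 = sigma^2 theta_1 = 1 * (-0.105) = -0.105
  c_2 = 0
Equations for k = 0, 1, 2 (AR order 2, c_2 = 0):
  (E0) gamma(0) = phi_1 gamma(1) + phi_2 gamma(2) + c_0
  (E1) gamma(1) = phi_1 gamma(0) + phi_2 gamma(1) + c_1
  (E2) gamma(2) = phi_1 gamma(1) + phi_2 gamma(0)
From (E1): gamma(1) = A gamma(0) + B with
  A = phi_1 / (1 - phi_2) = -0.605 / 1.245 = -0.485944,   B = c_1 / (1 - phi_2) = -0.105 / 1.245 = -0.084337.
Insert (E2) into (E0): gamma(0) (1 - phi_2^2) = phi_1 (1 + phi_2) gamma(1) + c_0.
  phi_1 (1 + phi_2) = (-0.605)(0.755) = -0.456775,   1 - phi_2^2 = 0.939975.
Replace gamma(1) by A gamma(0) + B and collect gamma(0):
  gamma(0) [0.939975 - (-0.456775)(-0.485944)] = (-0.456775)(-0.084337) + 1.07455
  gamma(0) * 0.718008 = 1.113073
  gamma(0) = 1.113073 / 0.718008 = 1.550224.
  gamma(1) = A gamma(0) + B = (-0.485944)(1.550224) + (-0.084337) = -0.837659.
Therefore gamma(1) = -0.8377 (to 4 decimal places).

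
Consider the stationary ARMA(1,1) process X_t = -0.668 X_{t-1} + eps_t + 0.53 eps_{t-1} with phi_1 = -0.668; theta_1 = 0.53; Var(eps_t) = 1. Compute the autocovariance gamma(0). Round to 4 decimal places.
\gamma(0) = 1.0344

Multiply the model equation by X_{t-k} and take expectations. With theta_0 = psi_0 = 1 and psi_j the MA(infinity) weights, this gives
  gamma(k) - sum_i phi_i gamma(k-i) = c_k,
  c_k = sigma^2 * sum_{j=k..q} theta_j psi_{j-k}   (c_k = 0 for k > q),
using gamma(-m) = gamma(m).
psi-weights needed (psi_j = theta_j + sum_i phi_i psi_{j-i}):
  psi_1 = theta_1 + phi_1 = 0.53 + (-0.668) = -0.138
Right-hand sides:
  c_0 = sigma^2 (1 + theta_1 psi_1) = 1 * (1 + (0.53)(-0.138)) = 1 * 0.92686 = 0.92686
  c_1 = sigma^2 theta_1 = 1 * (0.53) = 0.53
  c_2 = 0
Equations for k = 0 and k = 1 (AR order 1):
  gamma(0) = phi_1 gamma(1) + c_0
  gamma(1) = phi_1 gamma(0) + c_1
Substituting the second into the first: gamma(0) (1 - phi_1^2) = c_0 + phi_1 c_1, so
  gamma(0) = (c_0 + phi_1 c_1) / (1 - phi_1^2) = (0.92686 + (-0.668)(0.53)) / (1 - (-0.668)^2) = 0.57282 / 0.553776 = 1.034389.
Therefore gamma(0) = 1.0344 (to 4 decimal places).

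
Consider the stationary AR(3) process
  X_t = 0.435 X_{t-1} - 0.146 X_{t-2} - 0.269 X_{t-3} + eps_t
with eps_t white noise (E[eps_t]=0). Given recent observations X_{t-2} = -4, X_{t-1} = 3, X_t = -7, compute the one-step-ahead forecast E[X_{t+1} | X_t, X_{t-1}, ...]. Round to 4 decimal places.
E[X_{t+1} \mid \mathcal F_t] = -2.4070

For an AR(p) model X_t = c + sum_i phi_i X_{t-i} + eps_t, the
one-step-ahead conditional mean is
  E[X_{t+1} | X_t, ...] = c + sum_i phi_i X_{t+1-i}.
Substitute known values:
  E[X_{t+1} | ...] = (0.435) * (-7) + (-0.146) * (3) + (-0.269) * (-4)
                   = -2.4070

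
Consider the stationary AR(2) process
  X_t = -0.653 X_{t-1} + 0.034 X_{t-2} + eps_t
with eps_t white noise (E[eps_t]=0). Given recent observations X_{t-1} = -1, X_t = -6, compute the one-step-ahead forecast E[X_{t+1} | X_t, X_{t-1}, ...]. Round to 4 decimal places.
E[X_{t+1} \mid \mathcal F_t] = 3.8840

For an AR(p) model X_t = c + sum_i phi_i X_{t-i} + eps_t, the
one-step-ahead conditional mean is
  E[X_{t+1} | X_t, ...] = c + sum_i phi_i X_{t+1-i}.
Substitute known values:
  E[X_{t+1} | ...] = (-0.653) * (-6) + (0.034) * (-1)
                   = 3.8840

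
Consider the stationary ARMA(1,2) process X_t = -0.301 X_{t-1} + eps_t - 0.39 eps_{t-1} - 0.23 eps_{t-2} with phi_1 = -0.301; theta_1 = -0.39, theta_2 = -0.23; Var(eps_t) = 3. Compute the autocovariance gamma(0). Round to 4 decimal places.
\gamma(0) = 4.4340

Multiply the model equation by X_{t-k} and take expectations. With theta_0 = psi_0 = 1 and psi_j the MA(infinity) weights, this gives
  gamma(k) - sum_i phi_i gamma(k-i) = c_k,
  c_k = sigma^2 * sum_{j=k..q} theta_j psi_{j-k}   (c_k = 0 for k > q),
using gamma(-m) = gamma(m).
psi-weights needed (psi_j = theta_j + sum_i phi_i psi_{j-i}):
  psi_1 = theta_1 + phi_1 = -0.39 + (-0.301) = -0.691
  psi_2 = theta_2 + phi_1 psi_1 = -0.23 + (-0.301)(-0.691) = -0.022009
Right-hand sides:
  c_0 = sigma^2 (1 + theta_1 psi_1 + theta_2 psi_2) = 3 * (1 + (-0.39)(-0.691) + (-0.23)(-0.022009)) = 3 * 1.274552 = 3.823656
  c_1 = sigma^2 (theta_1 + theta_2 psi_1) = 3 * (-0.39 + (-0.23)(-0.691)) = -0.69321
  c_2 = sigma^2 theta_2 = 3 * (-0.23) = -0.69
Equations for k = 0 and k = 1 (AR order 1):
  gamma(0) = phi_1 gamma(1) + c_0
  gamma(1) = phi_1 gamma(0) + c_1
Substituting the second into the first: gamma(0) (1 - phi_1^2) = c_0 + phi_1 c_1, so
  gamma(0) = (c_0 + phi_1 c_1) / (1 - phi_1^2) = (3.823656 + (-0.301)(-0.69321)) / (1 - (-0.301)^2) = 4.032312 / 0.909399 = 4.434041.
Therefore gamma(0) = 4.4340 (to 4 decimal places).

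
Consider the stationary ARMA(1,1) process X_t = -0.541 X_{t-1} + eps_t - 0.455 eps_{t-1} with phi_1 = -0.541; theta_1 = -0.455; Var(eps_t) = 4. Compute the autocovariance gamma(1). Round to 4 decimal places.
\gamma(1) = -7.0190

Multiply the model equation by X_{t-k} and take expectations. With theta_0 = psi_0 = 1 and psi_j the MA(infinity) weights, this gives
  gamma(k) - sum_i phi_i gamma(k-i) = c_k,
  c_k = sigma^2 * sum_{j=k..q} theta_j psi_{j-k}   (c_k = 0 for k > q),
using gamma(-m) = gamma(m).
psi-weights needed (psi_j = theta_j + sum_i phi_i psi_{j-i}):
  psi_1 = theta_1 + phi_1 = -0.455 + (-0.541) = -0.996
Right-hand sides:
  c_0 = sigma^2 (1 + theta_1 psi_1) = 4 * (1 + (-0.455)(-0.996)) = 4 * 1.45318 = 5.81272
  c_1 = sigma^2 theta_1 = 4 * (-0.455) = -1.82
  c_2 = 0
Equations for k = 0 and k = 1 (AR order 1):
  gamma(0) = phi_1 gamma(1) + c_0
  gamma(1) = phi_1 gamma(0) + c_1
Substituting the second into the first: gamma(0) (1 - phi_1^2) = c_0 + phi_1 c_1, so
  gamma(0) = (c_0 + phi_1 c_1) / (1 - phi_1^2) = (5.81272 + (-0.541)(-1.82)) / (1 - (-0.541)^2) = 6.79734 / 0.707319 = 9.610006.
  gamma(1) = phi_1 gamma(0) + c_1 = (-0.541)(9.610006) + (-1.82) = -7.019013.
Therefore gamma(1) = -7.0190 (to 4 decimal places).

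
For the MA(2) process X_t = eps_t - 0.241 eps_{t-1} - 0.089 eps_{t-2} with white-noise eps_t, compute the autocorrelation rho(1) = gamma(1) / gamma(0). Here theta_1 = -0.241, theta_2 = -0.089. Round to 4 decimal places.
\rho(1) = -0.2060

For an MA(q) process with theta_0 = 1, the autocovariance is
  gamma(k) = sigma^2 * sum_{i=0..q-k} theta_i * theta_{i+k},
and rho(k) = gamma(k) / gamma(0). Sigma^2 cancels.
  numerator   = (1)*(-0.241) + (-0.241)*(-0.089) = -0.219551.
  denominator = (1)^2 + (-0.241)^2 + (-0.089)^2 = 1.066002.
  rho(1) = -0.219551 / 1.066002 = -0.2060.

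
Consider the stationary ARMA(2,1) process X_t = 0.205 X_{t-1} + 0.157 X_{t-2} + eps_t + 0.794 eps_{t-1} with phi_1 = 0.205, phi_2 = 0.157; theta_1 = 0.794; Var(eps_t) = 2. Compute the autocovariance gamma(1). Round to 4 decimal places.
\gamma(1) = 2.9525

Multiply the model equation by X_{t-k} and take expectations. With theta_0 = psi_0 = 1 and psi_j the MA(infinity) weights, this gives
  gamma(k) - sum_i phi_i gamma(k-i) = c_k,
  c_k = sigma^2 * sum_{j=k..q} theta_j psi_{j-k}   (c_k = 0 for k > q),
using gamma(-m) = gamma(m).
psi-weights needed (psi_j = theta_j + sum_i phi_i psi_{j-i}):
  psi_1 = theta_1 + phi_1 = 0.794 + (0.205) = 0.999
Right-hand sides:
  c_0 = sigma^2 (1 + theta_1 psi_1) = 2 * (1 + (0.794)(0.999)) = 2 * 1.793206 = 3.586412
  c_1 = sigma^2 theta_1 = 2 * (0.794) = 1.588
  c_2 = 0
Equations for k = 0, 1, 2 (AR order 2, c_2 = 0):
  (E0) gamma(0) = phi_1 gamma(1) + phi_2 gamma(2) + c_0
  (E1) gamma(1) = phi_1 gamma(0) + phi_2 gamma(1) + c_1
  (E2) gamma(2) = phi_1 gamma(1) + phi_2 gamma(0)
From (E1): gamma(1) = A gamma(0) + B with
  A = phi_1 / (1 - phi_2) = 0.205 / 0.843 = 0.243179,   B = c_1 / (1 - phi_2) = 1.588 / 0.843 = 1.883749.
Insert (E2) into (E0): gamma(0) (1 - phi_2^2) = phi_1 (1 + phi_2) gamma(1) + c_0.
  phi_1 (1 + phi_2) = (0.205)(1.157) = 0.237185,   1 - phi_2^2 = 0.975351.
Replace gamma(1) by A gamma(0) + B and collect gamma(0):
  gamma(0) [0.975351 - (0.237185)(0.243179)] = (0.237185)(1.883749) + 3.586412
  gamma(0) * 0.917673 = 4.033209
  gamma(0) = 4.033209 / 0.917673 = 4.395041.
  gamma(1) = A gamma(0) + B = (0.243179)(4.395041) + (1.883749) = 2.952531.
Therefore gamma(1) = 2.9525 (to 4 decimal places).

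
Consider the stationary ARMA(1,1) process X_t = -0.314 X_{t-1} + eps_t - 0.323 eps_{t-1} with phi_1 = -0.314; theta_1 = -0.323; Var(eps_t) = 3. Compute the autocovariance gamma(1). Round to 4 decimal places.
\gamma(1) = -2.3350

Multiply the model equation by X_{t-k} and take expectations. With theta_0 = psi_0 = 1 and psi_j the MA(infinity) weights, this gives
  gamma(k) - sum_i phi_i gamma(k-i) = c_k,
  c_k = sigma^2 * sum_{j=k..q} theta_j psi_{j-k}   (c_k = 0 for k > q),
using gamma(-m) = gamma(m).
psi-weights needed (psi_j = theta_j + sum_i phi_i psi_{j-i}):
  psi_1 = theta_1 + phi_1 = -0.323 + (-0.314) = -0.637
Right-hand sides:
  c_0 = sigma^2 (1 + theta_1 psi_1) = 3 * (1 + (-0.323)(-0.637)) = 3 * 1.205751 = 3.617253
  c_1 = sigma^2 theta_1 = 3 * (-0.323) = -0.969
  c_2 = 0
Equations for k = 0 and k = 1 (AR order 1):
  gamma(0) = phi_1 gamma(1) + c_0
  gamma(1) = phi_1 gamma(0) + c_1
Substituting the second into the first: gamma(0) (1 - phi_1^2) = c_0 + phi_1 c_1, so
  gamma(0) = (c_0 + phi_1 c_1) / (1 - phi_1^2) = (3.617253 + (-0.314)(-0.969)) / (1 - (-0.314)^2) = 3.921519 / 0.901404 = 4.350457.
  gamma(1) = phi_1 gamma(0) + c_1 = (-0.314)(4.350457) + (-0.969) = -2.335043.
Therefore gamma(1) = -2.3350 (to 4 decimal places).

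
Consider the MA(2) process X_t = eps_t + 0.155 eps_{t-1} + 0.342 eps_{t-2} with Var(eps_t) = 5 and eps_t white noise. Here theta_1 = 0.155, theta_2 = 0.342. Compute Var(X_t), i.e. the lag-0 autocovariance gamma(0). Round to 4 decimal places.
\gamma(0) = 5.7049

For an MA(q) process X_t = eps_t + sum_i theta_i eps_{t-i} with
Var(eps_t) = sigma^2, the variance is
  gamma(0) = sigma^2 * (1 + sum_i theta_i^2).
  sum_i theta_i^2 = (0.155)^2 + (0.342)^2 = 0.024025 + 0.116964 = 0.140989.
  gamma(0) = 5 * (1 + 0.140989) = 5 * 1.140989 = 5.704945, which rounds to 5.7049.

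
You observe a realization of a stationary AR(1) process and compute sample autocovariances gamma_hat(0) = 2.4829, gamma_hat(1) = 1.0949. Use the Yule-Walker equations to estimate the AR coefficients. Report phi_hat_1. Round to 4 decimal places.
\hat\phi_{1} = 0.4410

The Yule-Walker equations for an AR(p) process read, in matrix form,
  Gamma_p phi = r_p,   with   (Gamma_p)_{ij} = gamma(|i - j|),
                       (r_p)_i = gamma(i),   i,j = 1..p.
Substitute the sample gammas (Toeplitz matrix and right-hand side of size 1):
  Gamma_p = [[2.4829]]
  r_p     = [1.0949]
With p = 1 this is the single equation gamma(0) phi_1 = gamma(1):
  phi_hat_1 = gamma(1) / gamma(0) = 1.0949 / 2.4829 = 0.4410.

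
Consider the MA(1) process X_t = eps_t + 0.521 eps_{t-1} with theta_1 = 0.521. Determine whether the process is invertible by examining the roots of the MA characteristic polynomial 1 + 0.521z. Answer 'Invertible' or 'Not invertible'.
\text{Invertible}

The MA(q) characteristic polynomial is P(z) = 1 + 0.521z.
Invertibility requires all roots to lie outside the unit circle, i.e. |z| > 1 for every root.
This is linear in z: 1 + (0.521) z = 0  =>  z = -1/(0.521) = -1.919386,  |z| = 1.919386.
Moduli of all roots: 1.9194.
All moduli strictly greater than 1? Yes.
Verdict: Invertible.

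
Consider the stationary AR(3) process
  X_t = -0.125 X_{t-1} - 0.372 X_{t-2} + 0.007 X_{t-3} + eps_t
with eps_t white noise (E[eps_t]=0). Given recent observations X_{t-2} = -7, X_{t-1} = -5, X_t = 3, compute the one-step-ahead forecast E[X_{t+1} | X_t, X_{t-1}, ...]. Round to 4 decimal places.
E[X_{t+1} \mid \mathcal F_t] = 1.4360

For an AR(p) model X_t = c + sum_i phi_i X_{t-i} + eps_t, the
one-step-ahead conditional mean is
  E[X_{t+1} | X_t, ...] = c + sum_i phi_i X_{t+1-i}.
Substitute known values:
  E[X_{t+1} | ...] = (-0.125) * (3) + (-0.372) * (-5) + (0.007) * (-7)
                   = 1.4360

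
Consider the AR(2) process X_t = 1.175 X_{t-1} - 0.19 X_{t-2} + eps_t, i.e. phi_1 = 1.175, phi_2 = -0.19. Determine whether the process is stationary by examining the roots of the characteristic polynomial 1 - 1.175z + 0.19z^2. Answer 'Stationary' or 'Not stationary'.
\text{Stationary}

The AR(p) characteristic polynomial is P(z) = 1 - 1.175z + 0.19z^2.
Stationarity requires all roots to lie outside the unit circle, i.e. |z| > 1 for every root.
Set 1 + (-1.175) z + (0.19) z^2 = 0, i.e. a z^2 + b z + c = 0 with a = 0.19, b = -1.175, c = 1.
Discriminant D = b^2 - 4ac = (-1.175)^2 - 4*(0.19)*1 = 1.380625 - (0.76) = 0.620625.
D >= 0, so the roots are real: z = (-b +/- sqrt(D)) / (2a) = (1.175 +/- 0.787798) / (0.38).
  z_1 = (1.175 + 0.787798) / (0.38) = 5.1653,   |z_1| = 5.1653.
  z_2 = (1.175 - 0.787798) / (0.38) = 1.019,   |z_2| = 1.019.
Moduli of all roots: 5.1653, 1.0190.
All moduli strictly greater than 1? Yes.
Verdict: Stationary.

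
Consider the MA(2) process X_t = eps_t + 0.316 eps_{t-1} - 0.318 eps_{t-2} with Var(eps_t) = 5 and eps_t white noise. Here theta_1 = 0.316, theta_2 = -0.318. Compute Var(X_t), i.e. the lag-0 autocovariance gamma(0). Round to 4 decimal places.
\gamma(0) = 6.0049

For an MA(q) process X_t = eps_t + sum_i theta_i eps_{t-i} with
Var(eps_t) = sigma^2, the variance is
  gamma(0) = sigma^2 * (1 + sum_i theta_i^2).
  sum_i theta_i^2 = (0.316)^2 + (-0.318)^2 = 0.099856 + 0.101124 = 0.20098.
  gamma(0) = 5 * (1 + 0.20098) = 5 * 1.20098 = 6.0049.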